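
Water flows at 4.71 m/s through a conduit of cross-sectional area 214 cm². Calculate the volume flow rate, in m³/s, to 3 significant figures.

Q = A·v = 0.0214 m² × 4.71 m/s = 0.101 m³/s.

Q ≈ 0.101 m³/s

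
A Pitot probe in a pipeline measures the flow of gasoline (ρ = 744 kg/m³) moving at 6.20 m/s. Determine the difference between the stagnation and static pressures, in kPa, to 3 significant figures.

Bernoulli between the free stream and the stagnation point: ½ρv² = P_stag − P_static.
ΔP = ½·744·6.20² = 14300 Pa.

ΔP = 14.3 kPa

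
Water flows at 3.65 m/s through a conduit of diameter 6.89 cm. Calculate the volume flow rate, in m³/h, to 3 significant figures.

Q = A·v = 0.00373 m² × 3.65 m/s = 0.0136 m³/s.
Converting: 0.0136 m³/s × 3600 = 49.0 m³/h.

Q = 49.0 m³/h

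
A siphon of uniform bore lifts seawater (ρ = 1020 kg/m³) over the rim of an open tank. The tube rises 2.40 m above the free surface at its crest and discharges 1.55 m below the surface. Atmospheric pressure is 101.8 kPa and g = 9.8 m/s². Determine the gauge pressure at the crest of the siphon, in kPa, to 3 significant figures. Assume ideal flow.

The outlet speed comes from Torricelli: v = √(2g·1.55) = 5.51 m/s.
With constant cross-section the crest speed equals v; applying Bernoulli from the surface up to the crest, P_top = P_atm − ½ρv² − ρg·h_top.
P_top = 101800 − ½·1020·5.51² − 1020·9.8·2.40 = 62300 Pa. So P_gauge = P_top − P_atm = -39500 Pa.

-39.5 kPa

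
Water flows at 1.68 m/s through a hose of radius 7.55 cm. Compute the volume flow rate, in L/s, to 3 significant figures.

Q ≈ 30.1 L/s

Q = A·v = 0.0179 m² × 1.68 m/s = 0.0301 m³/s.
Converting: 0.0301 m³/s × 1000 = 30.1 L/s.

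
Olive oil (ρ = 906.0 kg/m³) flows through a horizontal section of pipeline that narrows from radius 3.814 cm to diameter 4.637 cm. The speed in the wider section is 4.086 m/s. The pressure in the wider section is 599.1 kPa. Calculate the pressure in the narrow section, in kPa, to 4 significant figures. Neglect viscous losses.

Continuity gives A₁v₁ = A₂v₂, so v₂ = (45.70 cm²)/(16.89 cm²) × 4.086 m/s = 11.06 m/s.
Along the horizontal streamline, P + ½ρv² is constant.
P₂ = P₁ − ½ρ(v₂² − v₁²) = 599100 − ½·906.0·(11.06² − 4.086²) = 599100 − 47820 = 551300 Pa.

P₂ = 551.3 kPa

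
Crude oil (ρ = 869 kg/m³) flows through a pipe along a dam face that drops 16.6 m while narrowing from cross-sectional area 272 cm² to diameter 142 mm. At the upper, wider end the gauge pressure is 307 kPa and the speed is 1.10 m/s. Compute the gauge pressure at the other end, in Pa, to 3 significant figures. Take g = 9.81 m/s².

The volume flow rate is constant, so v₂ = (A₁/A₂)v₁ = (272/158)·1.10 = 1.89 m/s.
Applying Bernoulli between the two ends and solving for P₂: P₂ = P₁ + ½ρ(v₁² − v₂²) − ρgΔh.
P₂ = 307000 + ½·869·(1.10² − 1.89²) − 869·9.81·(−16.6) = 307000 + (-1030) − (-142000) = 447000 Pa.

P₂ ≈ 447000 Pa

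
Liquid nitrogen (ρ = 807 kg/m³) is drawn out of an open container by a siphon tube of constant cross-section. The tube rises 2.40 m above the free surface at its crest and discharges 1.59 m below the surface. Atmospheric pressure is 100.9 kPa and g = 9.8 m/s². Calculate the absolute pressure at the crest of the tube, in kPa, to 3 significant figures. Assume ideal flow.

69.3 kPa

Bernoulli surface→outlet gives ½v² = g·h_out, so v = √(2·9.8·1.59) = 5.58 m/s.
Continuity keeps v the same throughout the tube; from surface to crest, P_atm + 0 = P_top + ½ρv² + ρg·h_top.
P_top = 100900 − ½·807·5.58² − 807·9.8·2.40 = 69300 Pa.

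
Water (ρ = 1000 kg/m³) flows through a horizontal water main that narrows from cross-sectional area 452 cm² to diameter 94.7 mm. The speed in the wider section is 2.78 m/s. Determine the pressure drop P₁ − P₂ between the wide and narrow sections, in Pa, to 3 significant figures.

ΔP ≈ 155000 Pa

Mass conservation (A₁v₁ = A₂v₂) gives v₂ = 2.78 × 452/70.4 = 17.8 m/s.
With no height change, Bernoulli's equation is P₁ + ½ρv₁² = P₂ + ½ρv₂².
P₁ − P₂ = ½·1000·(17.8² − 2.78²) = ½·1000·311 = 155000 Pa.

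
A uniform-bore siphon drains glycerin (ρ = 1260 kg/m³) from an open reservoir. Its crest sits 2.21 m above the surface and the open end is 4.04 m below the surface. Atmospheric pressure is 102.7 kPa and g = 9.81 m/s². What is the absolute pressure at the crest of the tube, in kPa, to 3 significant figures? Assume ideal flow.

P_top ≈ 25.4 kPa

Bernoulli surface→outlet gives ½v² = g·h_out, so v = √(2·9.81·4.04) = 8.90 m/s.
Continuity keeps v the same throughout the tube; from surface to crest, P_atm + 0 = P_top + ½ρv² + ρg·h_top.
P_top = 102700 − ½·1260·8.90² − 1260·9.81·2.21 = 25400 Pa.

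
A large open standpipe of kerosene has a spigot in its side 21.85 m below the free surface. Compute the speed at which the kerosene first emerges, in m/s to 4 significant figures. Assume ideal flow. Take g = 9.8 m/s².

Bernoulli from surface to hole (P equal, v_surface ≈ 0): v = √(2gh) = √(2×9.8×21.85) = 20.69 m/s.

v ≈ 20.69 m/s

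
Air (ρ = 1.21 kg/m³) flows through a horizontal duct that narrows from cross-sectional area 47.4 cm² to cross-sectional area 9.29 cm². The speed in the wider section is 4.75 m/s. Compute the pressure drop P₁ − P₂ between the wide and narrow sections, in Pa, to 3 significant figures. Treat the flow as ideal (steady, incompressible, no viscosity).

ΔP ≈ 342 Pa

Continuity gives A₁v₁ = A₂v₂, so v₂ = (47.4 cm²)/(9.29 cm²) × 4.75 m/s = 24.2 m/s.
Bernoulli (h₁ = h₂): P₁ − P₂ = ½ρ(v₂² − v₁²).
P₁ − P₂ = ½·1.21·(24.2² − 4.75²) = ½·1.21·565 = 342 Pa.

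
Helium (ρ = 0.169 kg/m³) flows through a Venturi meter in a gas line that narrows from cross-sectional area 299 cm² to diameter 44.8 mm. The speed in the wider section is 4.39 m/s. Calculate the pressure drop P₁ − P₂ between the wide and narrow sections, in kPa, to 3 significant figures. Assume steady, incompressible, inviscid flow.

ΔP ≈ 0.584 kPa

Continuity gives A₁v₁ = A₂v₂, so v₂ = (299 cm²)/(15.8 cm²) × 4.39 m/s = 83.3 m/s.
Along the horizontal streamline, P + ½ρv² is constant.
P₁ − P₂ = ½·0.169·(83.3² − 4.39²) = ½·0.169·6910 = 584 Pa.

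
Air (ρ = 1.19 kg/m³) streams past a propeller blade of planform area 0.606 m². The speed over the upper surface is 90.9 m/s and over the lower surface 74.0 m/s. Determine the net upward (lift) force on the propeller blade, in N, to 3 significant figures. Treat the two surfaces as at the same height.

1000 N

From P + ½ρv² = const at equal height, P_low − P_up = ½ρ(v_up² − v_low²).
ΔP = ½·1.19·(90.9² − 74.0²) = 1660 Pa.
Lift = ΔP · A = 1660 × 0.606 = 1000 N.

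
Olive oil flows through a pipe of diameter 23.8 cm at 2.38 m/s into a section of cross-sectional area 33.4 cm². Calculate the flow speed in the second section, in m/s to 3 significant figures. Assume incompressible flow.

v₂ ≈ 31.7 m/s

Continuity gives A₁v₁ = A₂v₂, so v₂ = (445 cm²)/(33.4 cm²) × 2.38 m/s = 31.7 m/s.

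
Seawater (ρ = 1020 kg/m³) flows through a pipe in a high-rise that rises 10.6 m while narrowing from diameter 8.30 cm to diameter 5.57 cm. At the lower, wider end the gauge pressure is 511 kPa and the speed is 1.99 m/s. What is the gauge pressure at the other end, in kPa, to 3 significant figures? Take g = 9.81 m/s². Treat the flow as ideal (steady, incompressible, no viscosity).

P₂ ≈ 397 kPa

Mass conservation (A₁v₁ = A₂v₂) gives v₂ = 1.99 × 54.1/24.4 = 4.42 m/s.
Applying Bernoulli between the two ends and solving for P₂: P₂ = P₁ + ½ρ(v₁² − v₂²) − ρgΔh.
P₂ = 511000 + ½·1020·(1.99² − 4.42²) − 1020·9.81·(+10.6) = 511000 + (-7940) − (106000) = 397000 Pa.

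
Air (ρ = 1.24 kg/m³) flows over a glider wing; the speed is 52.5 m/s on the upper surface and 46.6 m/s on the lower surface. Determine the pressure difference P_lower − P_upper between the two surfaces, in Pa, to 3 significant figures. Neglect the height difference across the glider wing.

ΔP ≈ 363 Pa

The pressure is lower where the speed is higher: ΔP = ½ρ(v_up² − v_low²).
ΔP = ½·1.24·(52.5² − 46.6²) = 363 Pa.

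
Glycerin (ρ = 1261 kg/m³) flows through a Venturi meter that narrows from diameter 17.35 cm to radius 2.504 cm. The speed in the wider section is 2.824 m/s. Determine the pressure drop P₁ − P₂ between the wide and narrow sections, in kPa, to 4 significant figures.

Continuity gives A₁v₁ = A₂v₂, so v₂ = (236.4 cm²)/(19.70 cm²) × 2.824 m/s = 33.89 m/s.
Along the horizontal streamline, P + ½ρv² is constant.
P₁ − P₂ = ½·1261·(33.89² − 2.824²) = ½·1261·1141 = 719300 Pa.

ΔP = 719.3 kPa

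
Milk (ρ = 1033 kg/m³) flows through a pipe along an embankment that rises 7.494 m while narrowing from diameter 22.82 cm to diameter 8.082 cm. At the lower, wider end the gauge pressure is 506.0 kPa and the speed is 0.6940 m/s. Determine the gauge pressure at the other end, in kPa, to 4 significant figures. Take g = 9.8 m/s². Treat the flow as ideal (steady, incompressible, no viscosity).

P₂ ≈ 414.6 kPa

Mass conservation (A₁v₁ = A₂v₂) gives v₂ = 0.6940 × 409.0/51.30 = 5.533 m/s.
Bernoulli: P₁ + ½ρv₁² + ρg h₁ = P₂ + ½ρv₂² + ρg h₂, so P₂ = P₁ + ½ρ(v₁² − v₂²) − ρg(h₂ − h₁).
P₂ = 506000 + ½·1033·(0.6940² − 5.533²) − 1033·9.8·(+7.494) = 506000 + (-15560) − (75860) = 414600 Pa.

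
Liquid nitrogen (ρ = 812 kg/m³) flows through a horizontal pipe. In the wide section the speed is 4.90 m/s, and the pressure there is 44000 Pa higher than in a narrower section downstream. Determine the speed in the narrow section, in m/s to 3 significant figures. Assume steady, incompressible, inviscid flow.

Along the level pipe P + ½ρv² is conserved, hence v₂² = v₁² + 2(P₁ − P₂)/ρ.
v₂ = √(4.90² + 2·44000/812) = √(24.0 + 108) = 11.5 m/s.

v₂ ≈ 11.5 m/s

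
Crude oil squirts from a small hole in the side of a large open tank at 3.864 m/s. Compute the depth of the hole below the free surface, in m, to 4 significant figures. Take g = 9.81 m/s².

h = 0.7610 m

For a small hole in a large open tank, ½v² = gh, giving h = v²/(2g).
h = 3.864²/(2·9.81) = 14.93/19.62 = 0.7610 m.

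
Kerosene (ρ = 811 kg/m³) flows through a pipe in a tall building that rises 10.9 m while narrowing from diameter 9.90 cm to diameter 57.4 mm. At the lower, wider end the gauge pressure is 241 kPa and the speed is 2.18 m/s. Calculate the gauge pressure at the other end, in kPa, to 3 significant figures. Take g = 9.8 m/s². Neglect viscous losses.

By continuity, v₂ = v₁·A₁/A₂ = 2.18·(77.0/25.9) = 6.48 m/s.
Applying Bernoulli between the two ends and solving for P₂: P₂ = P₁ + ½ρ(v₁² − v₂²) − ρgΔh.
P₂ = 241000 + ½·811·(2.18² − 6.48²) − 811·9.8·(+10.9) = 241000 + (-15100) − (86600) = 139000 Pa.

P₂ ≈ 139 kPa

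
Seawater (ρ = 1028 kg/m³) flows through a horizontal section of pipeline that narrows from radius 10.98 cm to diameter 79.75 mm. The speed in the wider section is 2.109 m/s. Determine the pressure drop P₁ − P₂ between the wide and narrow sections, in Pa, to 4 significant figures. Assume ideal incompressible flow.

129200 Pa

Continuity gives A₁v₁ = A₂v₂, so v₂ = (378.8 cm²)/(49.95 cm²) × 2.109 m/s = 15.99 m/s.
The pipe is horizontal, so Bernoulli reduces to P₁ + ½ρv₁² = P₂ + ½ρv₂².
P₁ − P₂ = ½·1028·(15.99² − 2.109²) = ½·1028·251.3 = 129200 Pa.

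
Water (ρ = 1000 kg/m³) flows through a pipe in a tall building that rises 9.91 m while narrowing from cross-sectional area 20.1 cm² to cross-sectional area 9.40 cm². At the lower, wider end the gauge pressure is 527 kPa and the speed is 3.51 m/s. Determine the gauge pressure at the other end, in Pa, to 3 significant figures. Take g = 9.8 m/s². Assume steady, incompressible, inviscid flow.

408000 Pa

The volume flow rate is constant, so v₂ = (A₁/A₂)v₁ = (20.1/9.40)·3.51 = 7.51 m/s.
Bernoulli: P₁ + ½ρv₁² + ρg h₁ = P₂ + ½ρv₂² + ρg h₂, so P₂ = P₁ + ½ρ(v₁² − v₂²) − ρg(h₂ − h₁).
P₂ = 527000 + ½·1000·(3.51² − 7.51²) − 1000·9.8·(+9.91) = 527000 + (-22000) − (97100) = 408000 Pa.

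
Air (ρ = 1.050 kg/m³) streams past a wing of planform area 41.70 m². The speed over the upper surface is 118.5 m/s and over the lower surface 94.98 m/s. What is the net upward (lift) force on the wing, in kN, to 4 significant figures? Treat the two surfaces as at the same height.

F ≈ 109.9 kN

With equal heights on the two surfaces, Bernoulli gives P_lower − P_upper = ½ρ(v_upper² − v_lower²).
ΔP = ½·1.050·(118.5² − 94.98²) = 2636 Pa.
Lift = ΔP · A = 2636 × 41.70 = 109900 N.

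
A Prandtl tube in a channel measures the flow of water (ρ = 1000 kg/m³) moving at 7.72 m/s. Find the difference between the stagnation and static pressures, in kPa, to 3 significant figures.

At the stagnation point the flow is brought to rest, so Bernoulli gives P_stag − P_static = ½ρv².
ΔP = ½·1000·7.72² = 29800 Pa.

ΔP = 29.8 kPa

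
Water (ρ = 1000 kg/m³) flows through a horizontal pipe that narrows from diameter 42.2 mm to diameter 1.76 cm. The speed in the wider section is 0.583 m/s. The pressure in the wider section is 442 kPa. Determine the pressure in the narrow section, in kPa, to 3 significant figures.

437 kPa

The volume flow rate is constant, so v₂ = (A₁/A₂)v₁ = (14.0/2.43)·0.583 = 3.35 m/s.
Along the horizontal streamline, P + ½ρv² is constant.
P₂ = P₁ − ½ρ(v₂² − v₁²) = 442000 − ½·1000·(3.35² − 0.583²) = 442000 − 5450 = 437000 Pa.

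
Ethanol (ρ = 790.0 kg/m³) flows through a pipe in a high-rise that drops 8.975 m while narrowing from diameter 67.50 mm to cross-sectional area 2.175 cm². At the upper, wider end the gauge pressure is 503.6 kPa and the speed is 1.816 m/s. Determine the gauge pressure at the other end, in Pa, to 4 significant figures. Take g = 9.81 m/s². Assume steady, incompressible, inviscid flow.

P₂ = 221800 Pa

Continuity gives A₁v₁ = A₂v₂, so v₂ = (35.78 cm²)/(2.175 cm²) × 1.816 m/s = 29.88 m/s.
Energy conservation along the streamline gives P₂ = P₁ − ½ρ(v₂² − v₁²) − ρg(h₂ − h₁).
P₂ = 503600 + ½·790.0·(1.816² − 29.88²) − 790.0·9.81·(−8.975) = 503600 + (-351300) − (-69560) = 221800 Pa.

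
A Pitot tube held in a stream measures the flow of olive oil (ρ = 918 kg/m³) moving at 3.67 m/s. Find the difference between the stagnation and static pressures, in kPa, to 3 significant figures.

Bernoulli between the free stream and the stagnation point: ½ρv² = P_stag − P_static.
ΔP = ½·918·3.67² = 6180 Pa.

ΔP ≈ 6.18 kPa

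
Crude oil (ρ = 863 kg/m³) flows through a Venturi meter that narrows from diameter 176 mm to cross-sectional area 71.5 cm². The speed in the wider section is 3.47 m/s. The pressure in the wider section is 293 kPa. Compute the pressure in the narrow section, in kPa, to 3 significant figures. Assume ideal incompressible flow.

238 kPa

Mass conservation (A₁v₁ = A₂v₂) gives v₂ = 3.47 × 243/71.5 = 11.8 m/s.
Bernoulli (h₁ = h₂): P₁ − P₂ = ½ρ(v₂² − v₁²).
P₂ = P₁ − ½ρ(v₂² − v₁²) = 293000 − ½·863·(11.8² − 3.47²) = 293000 − 55000 = 238000 Pa.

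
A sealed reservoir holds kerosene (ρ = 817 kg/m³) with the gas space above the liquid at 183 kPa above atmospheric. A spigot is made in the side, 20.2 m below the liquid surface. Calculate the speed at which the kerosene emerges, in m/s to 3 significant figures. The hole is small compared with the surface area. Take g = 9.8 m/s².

Take point 1 at the surface (v₁ ≈ 0) and point 2 at the hole (at atmospheric pressure). Bernoulli: P₁ + ρg h = P_atm + ½ρv₂².
With P₁ − P_atm = 183000 Pa, v₂ = √(2gh + 2ΔP/ρ) = √(2·9.8·20.2 + 2·183000/817) = 29.0 m/s.

29.0 m/s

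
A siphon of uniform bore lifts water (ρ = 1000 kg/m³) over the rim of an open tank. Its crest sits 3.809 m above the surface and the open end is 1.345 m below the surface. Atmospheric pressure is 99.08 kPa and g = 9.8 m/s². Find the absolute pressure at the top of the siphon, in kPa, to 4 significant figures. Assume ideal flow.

P_top ≈ 48.57 kPa

Bernoulli surface→outlet gives ½v² = g·h_out, so v = √(2·9.8·1.345) = 5.134 m/s.
The bore is uniform, so the speed at the crest is the same v. Bernoulli surface→crest: P_atm = P_top + ½ρv² + ρg·h_top.
P_top = 99080 − ½·1000·5.134² − 1000·9.8·3.809 = 48570 Pa.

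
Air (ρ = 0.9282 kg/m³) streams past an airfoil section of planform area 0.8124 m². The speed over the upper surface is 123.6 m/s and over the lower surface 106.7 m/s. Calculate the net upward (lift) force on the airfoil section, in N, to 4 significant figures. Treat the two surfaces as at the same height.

From P + ½ρv² = const at equal height, P_low − P_up = ½ρ(v_up² − v_low²).
ΔP = ½·0.9282·(123.6² − 106.7²) = 1806 Pa.
Lift = ΔP · A = 1806 × 0.8124 = 1467 N.

1467 N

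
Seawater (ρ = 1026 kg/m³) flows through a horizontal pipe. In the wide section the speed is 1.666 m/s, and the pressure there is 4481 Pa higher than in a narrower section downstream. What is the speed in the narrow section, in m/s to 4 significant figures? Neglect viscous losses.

v₂ = 3.393 m/s

Along the level pipe P + ½ρv² is conserved, hence v₂² = v₁² + 2(P₁ − P₂)/ρ.
v₂ = √(1.666² + 2·4481/1026) = √(2.776 + 8.735) = 3.393 m/s.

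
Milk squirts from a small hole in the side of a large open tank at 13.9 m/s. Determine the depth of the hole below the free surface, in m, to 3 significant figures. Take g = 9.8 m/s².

9.86 m

Inverting v = √(2gh) gives h = v² / 2g.
h = 13.9²/(2·9.8) = 193/19.60 = 9.86 m.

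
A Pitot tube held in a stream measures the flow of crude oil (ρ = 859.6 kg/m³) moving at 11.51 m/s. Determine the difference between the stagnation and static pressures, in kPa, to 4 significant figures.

Bernoulli between the free stream and the stagnation point: ½ρv² = P_stag − P_static.
ΔP = ½·859.6·11.51² = 56940 Pa.

ΔP ≈ 56.94 kPa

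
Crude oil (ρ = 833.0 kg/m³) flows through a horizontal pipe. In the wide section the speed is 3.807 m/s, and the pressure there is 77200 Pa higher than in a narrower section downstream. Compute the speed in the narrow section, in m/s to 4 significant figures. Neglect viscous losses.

Horizontal Bernoulli: P₁ + ½ρv₁² = P₂ + ½ρv₂², so v₂² = v₁² + 2(P₁ − P₂)/ρ.
v₂ = √(3.807² + 2·77200/833.0) = √(14.49 + 185.4) = 14.14 m/s.

v₂ ≈ 14.14 m/s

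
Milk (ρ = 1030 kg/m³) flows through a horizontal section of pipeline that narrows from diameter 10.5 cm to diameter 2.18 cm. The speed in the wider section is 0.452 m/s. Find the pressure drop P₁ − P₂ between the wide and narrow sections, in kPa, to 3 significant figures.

ΔP = 56.5 kPa

The volume flow rate is constant, so v₂ = (A₁/A₂)v₁ = (86.6/3.73)·0.452 = 10.5 m/s.
Bernoulli (h₁ = h₂): P₁ − P₂ = ½ρ(v₂² − v₁²).
P₁ − P₂ = ½·1030·(10.5² − 0.452²) = ½·1030·110 = 56500 Pa.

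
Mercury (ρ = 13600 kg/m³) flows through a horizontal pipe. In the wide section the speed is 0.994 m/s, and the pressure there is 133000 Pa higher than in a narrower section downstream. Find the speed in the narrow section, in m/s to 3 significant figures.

Horizontal Bernoulli: P₁ + ½ρv₁² = P₂ + ½ρv₂², so v₂² = v₁² + 2(P₁ − P₂)/ρ.
v₂ = √(0.994² + 2·133000/13600) = √(0.988 + 19.6) = 4.53 m/s.

v₂ ≈ 4.53 m/s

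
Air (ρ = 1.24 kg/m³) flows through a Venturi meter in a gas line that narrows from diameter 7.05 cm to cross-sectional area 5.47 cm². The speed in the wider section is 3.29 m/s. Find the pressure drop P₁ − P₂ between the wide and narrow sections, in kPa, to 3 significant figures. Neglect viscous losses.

0.335 kPa

Mass conservation (A₁v₁ = A₂v₂) gives v₂ = 3.29 × 39.0/5.47 = 23.5 m/s.
With no height change, Bernoulli's equation is P₁ + ½ρv₁² = P₂ + ½ρv₂².
P₁ − P₂ = ½·1.24·(23.5² − 3.29²) = ½·1.24·540 = 335 Pa.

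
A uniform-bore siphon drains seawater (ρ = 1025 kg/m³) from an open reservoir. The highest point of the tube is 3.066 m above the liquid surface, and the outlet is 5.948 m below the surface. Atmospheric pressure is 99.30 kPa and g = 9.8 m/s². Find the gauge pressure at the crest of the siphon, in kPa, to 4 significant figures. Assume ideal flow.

-90.55 kPa

From the surface to the outlet (both open to atmosphere, surface at rest): v = √(2g·h_out) = √(2·9.8·5.948) = 10.80 m/s.
The bore is uniform, so the speed at the crest is the same v. Bernoulli surface→crest: P_atm = P_top + ½ρv² + ρg·h_top.
P_top = 99300 − ½·1025·10.80² − 1025·9.8·3.066 = 8754 Pa. So P_gauge = P_top − P_atm = -90550 Pa.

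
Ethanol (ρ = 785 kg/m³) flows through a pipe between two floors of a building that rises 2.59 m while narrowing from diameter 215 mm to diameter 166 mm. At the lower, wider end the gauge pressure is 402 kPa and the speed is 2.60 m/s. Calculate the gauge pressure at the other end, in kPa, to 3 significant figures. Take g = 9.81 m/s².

P₂ ≈ 377 kPa

The volume flow rate is constant, so v₂ = (A₁/A₂)v₁ = (363/216)·2.60 = 4.36 m/s.
Energy conservation along the streamline gives P₂ = P₁ − ½ρ(v₂² − v₁²) − ρg(h₂ − h₁).
P₂ = 402000 + ½·785·(2.60² − 4.36²) − 785·9.81·(+2.59) = 402000 + (-4810) − (19900) = 377000 Pa.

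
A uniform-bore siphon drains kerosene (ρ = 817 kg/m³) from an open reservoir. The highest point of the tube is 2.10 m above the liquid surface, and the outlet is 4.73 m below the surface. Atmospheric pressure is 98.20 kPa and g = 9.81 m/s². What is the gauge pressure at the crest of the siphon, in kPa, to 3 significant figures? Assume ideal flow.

P_gauge = -54.7 kPa

From the surface to the outlet (both open to atmosphere, surface at rest): v = √(2g·h_out) = √(2·9.81·4.73) = 9.63 m/s.
With constant cross-section the crest speed equals v; applying Bernoulli from the surface up to the crest, P_top = P_atm − ½ρv² − ρg·h_top.
P_top = 98200 − ½·817·9.63² − 817·9.81·2.10 = 43500 Pa. So P_gauge = P_top − P_atm = -54700 Pa.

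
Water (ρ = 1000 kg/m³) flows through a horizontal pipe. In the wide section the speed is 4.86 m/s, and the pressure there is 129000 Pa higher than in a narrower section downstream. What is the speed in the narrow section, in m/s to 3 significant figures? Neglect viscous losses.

Horizontal Bernoulli: P₁ + ½ρv₁² = P₂ + ½ρv₂², so v₂² = v₁² + 2(P₁ − P₂)/ρ.
v₂ = √(4.86² + 2·129000/1000) = √(23.6 + 258) = 16.8 m/s.

v₂ ≈ 16.8 m/s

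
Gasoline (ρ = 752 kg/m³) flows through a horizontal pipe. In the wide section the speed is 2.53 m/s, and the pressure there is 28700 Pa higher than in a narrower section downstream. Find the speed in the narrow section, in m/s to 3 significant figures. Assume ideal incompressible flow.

v₂ = 9.10 m/s

Horizontal Bernoulli: P₁ + ½ρv₁² = P₂ + ½ρv₂², so v₂² = v₁² + 2(P₁ − P₂)/ρ.
v₂ = √(2.53² + 2·28700/752) = √(6.40 + 76.3) = 9.10 m/s.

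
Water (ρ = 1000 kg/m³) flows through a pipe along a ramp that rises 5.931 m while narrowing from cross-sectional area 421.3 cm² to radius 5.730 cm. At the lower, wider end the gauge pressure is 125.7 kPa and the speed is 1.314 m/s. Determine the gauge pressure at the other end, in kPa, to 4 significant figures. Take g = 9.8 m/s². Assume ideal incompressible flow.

Mass conservation (A₁v₁ = A₂v₂) gives v₂ = 1.314 × 421.3/103.1 = 5.367 m/s.
Energy conservation along the streamline gives P₂ = P₁ − ½ρ(v₂² − v₁²) − ρg(h₂ − h₁).
P₂ = 125700 + ½·1000·(1.314² − 5.367²) − 1000·9.8·(+5.931) = 125700 + (-13540) − (58120) = 54040 Pa.

54.04 kPa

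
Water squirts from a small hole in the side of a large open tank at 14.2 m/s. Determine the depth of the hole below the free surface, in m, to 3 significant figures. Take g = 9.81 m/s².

Inverting v = √(2gh) gives h = v² / 2g.
h = 14.2²/(2·9.81) = 202/19.62 = 10.3 m.

10.3 m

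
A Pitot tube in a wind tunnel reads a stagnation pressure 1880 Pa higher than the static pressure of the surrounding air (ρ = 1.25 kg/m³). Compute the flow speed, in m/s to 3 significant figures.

v ≈ 54.8 m/s

The dynamic pressure equals the rise in static pressure at the stagnation point: ΔP = ½ρv².
v = √(2ΔP/ρ) = √(2·1880/1.25) = 54.8 m/s.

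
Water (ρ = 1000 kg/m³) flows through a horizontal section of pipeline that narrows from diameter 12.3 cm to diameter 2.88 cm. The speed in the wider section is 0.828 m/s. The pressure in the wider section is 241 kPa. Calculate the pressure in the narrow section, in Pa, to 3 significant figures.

P₂ = 127000 Pa

Continuity gives A₁v₁ = A₂v₂, so v₂ = (119 cm²)/(6.51 cm²) × 0.828 m/s = 15.1 m/s.
Along the horizontal streamline, P + ½ρv² is constant.
P₂ = P₁ − ½ρ(v₂² − v₁²) = 241000 − ½·1000·(15.1² − 0.828²) = 241000 − 114000 = 127000 Pa.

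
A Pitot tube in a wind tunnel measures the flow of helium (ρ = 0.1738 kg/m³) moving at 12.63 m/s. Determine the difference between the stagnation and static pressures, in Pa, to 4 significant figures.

13.86 Pa

Bernoulli between the free stream and the stagnation point: ½ρv² = P_stag − P_static.
ΔP = ½·0.1738·12.63² = 13.86 Pa.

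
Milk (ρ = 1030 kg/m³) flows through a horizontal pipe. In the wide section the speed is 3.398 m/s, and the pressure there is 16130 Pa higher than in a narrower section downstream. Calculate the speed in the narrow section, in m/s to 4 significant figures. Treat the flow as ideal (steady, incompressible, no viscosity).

6.547 m/s

With h₁ = h₂, rearranging Bernoulli gives v₂ = √(v₁² + 2ΔP/ρ).
v₂ = √(3.398² + 2·16130/1030) = √(11.55 + 31.32) = 6.547 m/s.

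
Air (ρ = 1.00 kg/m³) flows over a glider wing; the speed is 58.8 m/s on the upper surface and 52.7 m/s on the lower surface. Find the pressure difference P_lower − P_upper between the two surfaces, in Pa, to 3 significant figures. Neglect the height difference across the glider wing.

ΔP ≈ 340 Pa

With negligible Δh, P + ½ρv² is constant, so P_low − P_up = ½ρ(v_up² − v_low²).
ΔP = ½·1.00·(58.8² − 52.7²) = 340 Pa.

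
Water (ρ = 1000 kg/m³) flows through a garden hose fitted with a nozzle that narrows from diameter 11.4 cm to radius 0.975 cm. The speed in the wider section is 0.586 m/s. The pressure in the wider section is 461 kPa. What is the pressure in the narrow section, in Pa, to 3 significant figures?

The volume flow rate is constant, so v₂ = (A₁/A₂)v₁ = (102/2.99)·0.586 = 20.0 m/s.
The pipe is horizontal, so Bernoulli reduces to P₁ + ½ρv₁² = P₂ + ½ρv₂².
P₂ = P₁ − ½ρ(v₂² − v₁²) = 461000 − ½·1000·(20.0² − 0.586²) = 461000 − 200000 = 261000 Pa.

P₂ ≈ 261000 Pa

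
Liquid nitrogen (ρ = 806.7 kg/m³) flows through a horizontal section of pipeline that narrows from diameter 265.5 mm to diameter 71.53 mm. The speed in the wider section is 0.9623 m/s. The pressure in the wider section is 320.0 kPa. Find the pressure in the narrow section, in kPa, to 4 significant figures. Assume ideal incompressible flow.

Continuity gives A₁v₁ = A₂v₂, so v₂ = (553.6 cm²)/(40.19 cm²) × 0.9623 m/s = 13.26 m/s.
Along the horizontal streamline, P + ½ρv² is constant.
P₂ = P₁ − ½ρ(v₂² − v₁²) = 320000 − ½·806.7·(13.26² − 0.9623²) = 320000 − 70520 = 249500 Pa.

P₂ ≈ 249.5 kPa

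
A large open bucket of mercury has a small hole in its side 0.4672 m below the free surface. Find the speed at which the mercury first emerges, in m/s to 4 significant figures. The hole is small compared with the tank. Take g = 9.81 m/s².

Torricelli's result v = √(2gh) gives v = √(2·9.81·0.4672) = 3.028 m/s.

3.028 m/s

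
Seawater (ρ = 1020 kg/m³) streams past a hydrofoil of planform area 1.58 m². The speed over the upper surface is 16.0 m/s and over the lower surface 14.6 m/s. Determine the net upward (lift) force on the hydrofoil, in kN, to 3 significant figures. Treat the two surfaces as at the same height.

With equal heights on the two surfaces, Bernoulli gives P_lower − P_upper = ½ρ(v_upper² − v_lower²).
ΔP = ½·1020·(16.0² − 14.6²) = 21800 Pa.
Lift = ΔP · A = 21800 × 1.58 = 34500 N.

34.5 kN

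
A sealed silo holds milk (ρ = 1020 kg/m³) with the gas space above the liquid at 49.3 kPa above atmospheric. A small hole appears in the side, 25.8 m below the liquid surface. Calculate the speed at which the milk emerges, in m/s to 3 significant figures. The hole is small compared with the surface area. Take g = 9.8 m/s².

Take point 1 at the surface (v₁ ≈ 0) and point 2 at the hole (at atmospheric pressure). Bernoulli: P₁ + ρg h = P_atm + ½ρv₂².
With P₁ − P_atm = 49300 Pa, v₂ = √(2gh + 2ΔP/ρ) = √(2·9.8·25.8 + 2·49300/1020) = 24.5 m/s.

v ≈ 24.5 m/s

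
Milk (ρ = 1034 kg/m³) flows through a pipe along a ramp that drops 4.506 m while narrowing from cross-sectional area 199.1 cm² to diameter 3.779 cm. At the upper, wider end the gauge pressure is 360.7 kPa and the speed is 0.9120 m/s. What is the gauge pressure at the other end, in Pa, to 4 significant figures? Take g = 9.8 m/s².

P₂ ≈ 271300 Pa

By continuity, v₂ = v₁·A₁/A₂ = 0.9120·(199.1/11.22) = 16.19 m/s.
Applying Bernoulli between the two ends and solving for P₂: P₂ = P₁ + ½ρ(v₁² − v₂²) − ρgΔh.
P₂ = 360700 + ½·1034·(0.9120² − 16.19²) − 1034·9.8·(−4.506) = 360700 + (-135100) − (-45660) = 271300 Pa.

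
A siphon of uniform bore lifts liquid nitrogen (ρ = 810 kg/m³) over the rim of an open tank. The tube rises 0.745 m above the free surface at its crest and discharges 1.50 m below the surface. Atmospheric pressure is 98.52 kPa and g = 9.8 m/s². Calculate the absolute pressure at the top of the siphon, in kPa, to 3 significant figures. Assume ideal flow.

From the surface to the outlet (both open to atmosphere, surface at rest): v = √(2g·h_out) = √(2·9.8·1.50) = 5.42 m/s.
With constant cross-section the crest speed equals v; applying Bernoulli from the surface up to the crest, P_top = P_atm − ½ρv² − ρg·h_top.
P_top = 98520 − ½·810·5.42² − 810·9.8·0.745 = 80700 Pa.

P_top ≈ 80.7 kPa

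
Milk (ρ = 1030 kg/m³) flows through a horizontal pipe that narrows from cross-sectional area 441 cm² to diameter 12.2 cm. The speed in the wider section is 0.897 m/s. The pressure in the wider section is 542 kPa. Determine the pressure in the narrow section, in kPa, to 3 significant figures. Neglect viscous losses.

Continuity gives A₁v₁ = A₂v₂, so v₂ = (441 cm²)/(117 cm²) × 0.897 m/s = 3.38 m/s.
The pipe is horizontal, so Bernoulli reduces to P₁ + ½ρv₁² = P₂ + ½ρv₂².
P₂ = P₁ − ½ρ(v₂² − v₁²) = 542000 − ½·1030·(3.38² − 0.897²) = 542000 − 5480 = 537000 Pa.

537 kPa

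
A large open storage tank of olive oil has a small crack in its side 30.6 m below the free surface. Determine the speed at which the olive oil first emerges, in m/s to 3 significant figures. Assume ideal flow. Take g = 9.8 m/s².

The surface is effectively still and both ends are open, so ½v² = gh and v = √(2·9.8·30.6) = 24.5 m/s.

v ≈ 24.5 m/s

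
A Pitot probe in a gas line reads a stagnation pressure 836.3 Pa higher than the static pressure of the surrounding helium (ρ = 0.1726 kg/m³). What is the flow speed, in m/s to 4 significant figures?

Bernoulli between the free stream and the stagnation point: ½ρv² = P_stag − P_static.
v = √(2ΔP/ρ) = √(2·836.3/0.1726) = 98.44 m/s.

98.44 m/s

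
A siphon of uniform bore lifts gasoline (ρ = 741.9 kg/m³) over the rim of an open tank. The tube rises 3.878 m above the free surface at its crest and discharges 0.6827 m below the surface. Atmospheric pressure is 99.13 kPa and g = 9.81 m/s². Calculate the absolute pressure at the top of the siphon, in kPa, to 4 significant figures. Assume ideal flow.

P_top ≈ 65.94 kPa

The outlet speed comes from Torricelli: v = √(2g·0.6827) = 3.660 m/s.
The bore is uniform, so the speed at the crest is the same v. Bernoulli surface→crest: P_atm = P_top + ½ρv² + ρg·h_top.
P_top = 99130 − ½·741.9·3.660² − 741.9·9.81·3.878 = 65940 Pa.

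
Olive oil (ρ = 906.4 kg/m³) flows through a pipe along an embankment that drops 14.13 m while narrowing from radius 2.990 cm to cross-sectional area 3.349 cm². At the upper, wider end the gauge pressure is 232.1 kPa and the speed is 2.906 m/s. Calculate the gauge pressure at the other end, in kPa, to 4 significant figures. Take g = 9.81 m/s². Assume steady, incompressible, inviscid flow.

P₂ ≈ 92.39 kPa

Mass conservation (A₁v₁ = A₂v₂) gives v₂ = 2.906 × 28.09/3.349 = 24.37 m/s.
Energy conservation along the streamline gives P₂ = P₁ − ½ρ(v₂² − v₁²) − ρg(h₂ − h₁).
P₂ = 232100 + ½·906.4·(2.906² − 24.37²) − 906.4·9.81·(−14.13) = 232100 + (-265300) − (-125600) = 92390 Pa.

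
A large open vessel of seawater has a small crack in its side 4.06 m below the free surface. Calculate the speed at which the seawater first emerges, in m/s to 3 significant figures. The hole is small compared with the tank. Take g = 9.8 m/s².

v ≈ 8.92 m/s

With the surface at rest and both surface and jet at atmospheric pressure, Bernoulli gives ρg h = ½ρv², so v = √(2gh) = √(2·9.8·4.06) = 8.92 m/s.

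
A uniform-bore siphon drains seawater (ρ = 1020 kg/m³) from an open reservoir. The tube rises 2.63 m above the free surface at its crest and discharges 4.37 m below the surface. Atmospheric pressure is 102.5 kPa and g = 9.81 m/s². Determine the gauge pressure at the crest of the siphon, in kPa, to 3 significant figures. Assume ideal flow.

P_gauge ≈ -70.0 kPa

The outlet speed comes from Torricelli: v = √(2g·4.37) = 9.26 m/s.
The bore is uniform, so the speed at the crest is the same v. Bernoulli surface→crest: P_atm = P_top + ½ρv² + ρg·h_top.
P_top = 102500 − ½·1020·9.26² − 1020·9.81·2.63 = 32500 Pa. So P_gauge = P_top − P_atm = -70000 Pa.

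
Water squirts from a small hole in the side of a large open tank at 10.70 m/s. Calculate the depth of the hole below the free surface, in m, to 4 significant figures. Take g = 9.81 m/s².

5.835 m

For a small hole in a large open tank, ½v² = gh, giving h = v²/(2g).
h = 10.70²/(2·9.81) = 114.5/19.62 = 5.835 m.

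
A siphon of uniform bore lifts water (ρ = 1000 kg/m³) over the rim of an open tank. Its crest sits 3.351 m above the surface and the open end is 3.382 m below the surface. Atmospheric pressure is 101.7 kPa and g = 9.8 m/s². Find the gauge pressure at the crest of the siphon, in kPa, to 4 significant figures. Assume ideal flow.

P_gauge ≈ -65.98 kPa

Bernoulli surface→outlet gives ½v² = g·h_out, so v = √(2·9.8·3.382) = 8.142 m/s.
With constant cross-section the crest speed equals v; applying Bernoulli from the surface up to the crest, P_top = P_atm − ½ρv² − ρg·h_top.
P_top = 101700 − ½·1000·8.142² − 1000·9.8·3.351 = 35720 Pa. So P_gauge = P_top − P_atm = -65980 Pa.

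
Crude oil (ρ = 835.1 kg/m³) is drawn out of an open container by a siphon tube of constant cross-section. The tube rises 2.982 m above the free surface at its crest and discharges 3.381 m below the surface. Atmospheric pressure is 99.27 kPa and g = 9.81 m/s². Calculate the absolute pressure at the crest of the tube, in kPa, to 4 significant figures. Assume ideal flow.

Bernoulli surface→outlet gives ½v² = g·h_out, so v = √(2·9.81·3.381) = 8.145 m/s.
The bore is uniform, so the speed at the crest is the same v. Bernoulli surface→crest: P_atm = P_top + ½ρv² + ρg·h_top.
P_top = 99270 − ½·835.1·8.145² − 835.1·9.81·2.982 = 47140 Pa.

P_top ≈ 47.14 kPa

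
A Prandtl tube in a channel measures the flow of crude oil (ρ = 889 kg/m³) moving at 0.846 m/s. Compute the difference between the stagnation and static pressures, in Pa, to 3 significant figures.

318 Pa

The dynamic pressure equals the rise in static pressure at the stagnation point: ΔP = ½ρv².
ΔP = ½·889·0.846² = 318 Pa.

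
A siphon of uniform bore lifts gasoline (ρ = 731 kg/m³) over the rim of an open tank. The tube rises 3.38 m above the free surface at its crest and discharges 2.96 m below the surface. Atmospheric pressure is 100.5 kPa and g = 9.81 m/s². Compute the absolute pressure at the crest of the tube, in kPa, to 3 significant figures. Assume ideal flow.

P_top ≈ 55.0 kPa

The outlet speed comes from Torricelli: v = √(2g·2.96) = 7.62 m/s.
Continuity keeps v the same throughout the tube; from surface to crest, P_atm + 0 = P_top + ½ρv² + ρg·h_top.
P_top = 100500 − ½·731·7.62² − 731·9.81·3.38 = 55000 Pa.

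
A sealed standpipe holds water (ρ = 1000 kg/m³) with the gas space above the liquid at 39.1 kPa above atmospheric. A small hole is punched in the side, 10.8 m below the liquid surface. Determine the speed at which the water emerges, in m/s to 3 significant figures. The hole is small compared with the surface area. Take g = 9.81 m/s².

v ≈ 17.0 m/s

Take point 1 at the surface (v₁ ≈ 0) and point 2 at the hole (at atmospheric pressure). Bernoulli: P₁ + ρg h = P_atm + ½ρv₂².
With P₁ − P_atm = 39100 Pa, v₂ = √(2gh + 2ΔP/ρ) = √(2·9.81·10.8 + 2·39100/1000) = 17.0 m/s.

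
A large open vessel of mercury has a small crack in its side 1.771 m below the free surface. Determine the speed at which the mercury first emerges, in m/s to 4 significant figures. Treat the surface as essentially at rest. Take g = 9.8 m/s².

The surface is effectively still and both ends are open, so ½v² = gh and v = √(2·9.8·1.771) = 5.892 m/s.

v ≈ 5.892 m/s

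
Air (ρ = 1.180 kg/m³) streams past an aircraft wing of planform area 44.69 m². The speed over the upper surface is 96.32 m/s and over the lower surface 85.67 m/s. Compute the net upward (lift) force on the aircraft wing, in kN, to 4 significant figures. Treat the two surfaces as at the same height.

F = 51.10 kN

The faster flow above has the lower pressure; Bernoulli (same height) gives ΔP = ½ρ(v_up² − v_low²).
ΔP = ½·1.180·(96.32² − 85.67²) = 1144 Pa.
Lift = ΔP · A = 1144 × 44.69 = 51100 N.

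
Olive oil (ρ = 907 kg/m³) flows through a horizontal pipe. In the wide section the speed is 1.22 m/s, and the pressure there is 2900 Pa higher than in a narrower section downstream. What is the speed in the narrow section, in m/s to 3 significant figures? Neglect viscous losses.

v₂ ≈ 2.81 m/s

With h₁ = h₂, rearranging Bernoulli gives v₂ = √(v₁² + 2ΔP/ρ).
v₂ = √(1.22² + 2·2900/907) = √(1.49 + 6.39) = 2.81 m/s.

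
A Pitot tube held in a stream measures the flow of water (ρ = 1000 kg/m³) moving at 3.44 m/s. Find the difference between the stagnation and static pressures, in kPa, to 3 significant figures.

At the stagnation point the flow is brought to rest, so Bernoulli gives P_stag − P_static = ½ρv².
ΔP = ½·1000·3.44² = 5920 Pa.

5.92 kPa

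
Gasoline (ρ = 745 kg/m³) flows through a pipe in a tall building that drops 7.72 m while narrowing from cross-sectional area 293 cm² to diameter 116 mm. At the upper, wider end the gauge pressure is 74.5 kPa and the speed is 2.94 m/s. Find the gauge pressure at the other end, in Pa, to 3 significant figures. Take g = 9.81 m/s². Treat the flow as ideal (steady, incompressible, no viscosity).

P₂ ≈ 109000 Pa

The volume flow rate is constant, so v₂ = (A₁/A₂)v₁ = (293/106)·2.94 = 8.15 m/s.
Applying Bernoulli between the two ends and solving for P₂: P₂ = P₁ + ½ρ(v₁² − v₂²) − ρgΔh.
P₂ = 74500 + ½·745·(2.94² − 8.15²) − 745·9.81·(−7.72) = 74500 + (-21500) − (-56400) = 109000 Pa.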